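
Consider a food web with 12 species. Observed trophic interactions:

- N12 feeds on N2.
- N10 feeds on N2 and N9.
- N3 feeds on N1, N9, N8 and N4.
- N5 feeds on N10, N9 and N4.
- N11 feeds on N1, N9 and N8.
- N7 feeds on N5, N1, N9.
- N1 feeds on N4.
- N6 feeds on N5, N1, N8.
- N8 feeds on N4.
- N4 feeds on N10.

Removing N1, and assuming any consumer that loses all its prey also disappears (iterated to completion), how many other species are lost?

Remove N1.
Every predator of it retains at least one other prey: N3 still has N9, N4, N8; N6 still has N5, N8; N7 still has N9, N5; N11 still has N9, N8.
No consumer loses all prey, so no secondary extinctions occur.

0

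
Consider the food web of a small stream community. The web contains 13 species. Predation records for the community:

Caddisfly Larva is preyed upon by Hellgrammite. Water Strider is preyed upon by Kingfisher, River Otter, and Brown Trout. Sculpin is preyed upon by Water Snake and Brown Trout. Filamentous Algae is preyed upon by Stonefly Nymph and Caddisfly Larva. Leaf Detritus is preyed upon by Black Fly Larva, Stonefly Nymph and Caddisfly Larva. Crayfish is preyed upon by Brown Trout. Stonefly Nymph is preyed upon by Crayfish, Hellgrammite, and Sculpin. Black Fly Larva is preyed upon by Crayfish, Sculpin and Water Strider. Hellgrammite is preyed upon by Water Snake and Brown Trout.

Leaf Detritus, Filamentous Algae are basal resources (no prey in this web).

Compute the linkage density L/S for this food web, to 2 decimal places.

L/S = 1.54

There are L = 20 links among S = 13 species.
L/S = 20/13 = 1.5385 ≈ 1.54.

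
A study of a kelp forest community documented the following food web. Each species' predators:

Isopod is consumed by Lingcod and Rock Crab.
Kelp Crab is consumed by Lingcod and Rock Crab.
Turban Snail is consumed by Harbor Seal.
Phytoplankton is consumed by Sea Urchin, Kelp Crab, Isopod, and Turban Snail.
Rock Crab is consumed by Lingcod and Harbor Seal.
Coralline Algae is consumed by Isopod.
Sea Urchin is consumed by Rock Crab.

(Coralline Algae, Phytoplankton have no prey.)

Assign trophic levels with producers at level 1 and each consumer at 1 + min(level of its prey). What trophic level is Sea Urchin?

Phytoplankton is a producer → level 1.
Sea Urchin eats Phytoplankton → level 2.

Trophic level 2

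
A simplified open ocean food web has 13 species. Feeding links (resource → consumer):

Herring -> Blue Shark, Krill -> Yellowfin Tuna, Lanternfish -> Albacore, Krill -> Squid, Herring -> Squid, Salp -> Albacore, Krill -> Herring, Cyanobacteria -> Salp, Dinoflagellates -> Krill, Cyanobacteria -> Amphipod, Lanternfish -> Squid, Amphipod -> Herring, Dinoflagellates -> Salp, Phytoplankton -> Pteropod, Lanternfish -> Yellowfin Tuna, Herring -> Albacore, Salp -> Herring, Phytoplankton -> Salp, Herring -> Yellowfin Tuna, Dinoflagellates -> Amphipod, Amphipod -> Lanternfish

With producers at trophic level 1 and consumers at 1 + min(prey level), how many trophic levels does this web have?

4

Producers (level 1): Phytoplankton, Dinoflagellates, Cyanobacteria.
Following each consumer down to its lowest-level prey: Dinoflagellates → Krill → Herring → Blue Shark (levels 1 through 4).
All prey of Blue Shark (Herring 3) are at level 3 or above, so Blue Shark is at level 1 + 3 = 4.
Every consumer has at least one prey at level 3 or below, so none exceeds level 4.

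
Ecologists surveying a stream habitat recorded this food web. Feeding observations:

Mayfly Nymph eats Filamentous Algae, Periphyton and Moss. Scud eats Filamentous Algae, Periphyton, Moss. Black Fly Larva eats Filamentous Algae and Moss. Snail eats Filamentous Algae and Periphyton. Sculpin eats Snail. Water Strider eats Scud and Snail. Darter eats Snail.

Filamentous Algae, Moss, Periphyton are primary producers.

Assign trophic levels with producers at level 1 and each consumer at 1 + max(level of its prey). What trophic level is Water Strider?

Filamentous Algae is a producer → level 1.
Snail eats Filamentous Algae (level 1); other prey at levels: Periphyton 1 → level 2.
Water Strider eats Snail (level 2); other prey at levels: Scud 2 → level 3.

Trophic level 3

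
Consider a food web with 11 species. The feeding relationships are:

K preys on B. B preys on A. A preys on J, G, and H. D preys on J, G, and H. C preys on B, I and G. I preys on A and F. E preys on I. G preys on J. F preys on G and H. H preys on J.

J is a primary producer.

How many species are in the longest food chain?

One longest chain: J → H → A → B → K.
It has 5 species and 4 links.

5 species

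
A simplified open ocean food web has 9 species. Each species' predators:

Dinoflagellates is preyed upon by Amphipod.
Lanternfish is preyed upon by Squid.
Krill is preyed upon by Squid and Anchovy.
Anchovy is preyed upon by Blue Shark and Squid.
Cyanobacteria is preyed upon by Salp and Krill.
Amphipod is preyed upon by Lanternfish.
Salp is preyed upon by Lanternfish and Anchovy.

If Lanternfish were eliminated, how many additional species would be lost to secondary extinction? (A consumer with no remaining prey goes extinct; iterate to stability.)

0

Remove Lanternfish.
Every predator of it retains at least one other prey: Squid still has Krill, Anchovy.
No consumer loses all prey, so no secondary extinctions occur.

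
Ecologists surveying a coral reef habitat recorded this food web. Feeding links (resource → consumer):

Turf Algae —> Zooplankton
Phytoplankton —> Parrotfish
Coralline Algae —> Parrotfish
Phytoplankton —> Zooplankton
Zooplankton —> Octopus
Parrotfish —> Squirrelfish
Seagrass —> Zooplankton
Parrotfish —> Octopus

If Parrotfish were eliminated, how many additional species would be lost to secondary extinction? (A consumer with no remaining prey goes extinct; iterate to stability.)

1

Remove Parrotfish.
Round 1: Squirrelfish (all prey gone) → extinct.
No further losses. Total secondary extinctions: 1.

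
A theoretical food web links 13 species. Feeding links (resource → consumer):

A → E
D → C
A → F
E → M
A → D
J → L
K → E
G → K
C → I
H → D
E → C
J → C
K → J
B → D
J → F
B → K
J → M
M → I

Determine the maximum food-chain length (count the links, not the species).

One longest chain: B → K → E → C → I.
It has 5 species and 4 links.

4 links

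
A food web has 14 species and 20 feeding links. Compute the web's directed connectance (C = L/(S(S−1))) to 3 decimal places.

C = 0.110

The web has S = 14 species and L = 20 feeding links.
C = L / (S(S−1)) = 20 / 182 = 0.1099 ≈ 0.110.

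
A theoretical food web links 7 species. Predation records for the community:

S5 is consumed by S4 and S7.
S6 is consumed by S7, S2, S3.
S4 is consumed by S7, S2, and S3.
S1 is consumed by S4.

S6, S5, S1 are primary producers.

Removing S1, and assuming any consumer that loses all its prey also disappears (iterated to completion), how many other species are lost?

Remove S1.
Every predator of it retains at least one other prey: S4 still has S5.
No consumer loses all prey, so no secondary extinctions occur.

0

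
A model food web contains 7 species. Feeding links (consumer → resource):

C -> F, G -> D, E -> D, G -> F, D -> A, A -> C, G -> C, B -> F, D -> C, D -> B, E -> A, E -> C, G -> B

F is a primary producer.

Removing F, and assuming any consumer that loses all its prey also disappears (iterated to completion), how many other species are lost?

6

Remove F.
Round 1: B (all prey gone), C (all prey gone) → extinct.
Round 2: A (all prey gone) → extinct.
Round 3: D (all prey gone) → extinct.
Round 4: G (all prey gone), E (all prey gone) → extinct.
No further losses. Total secondary extinctions: 6.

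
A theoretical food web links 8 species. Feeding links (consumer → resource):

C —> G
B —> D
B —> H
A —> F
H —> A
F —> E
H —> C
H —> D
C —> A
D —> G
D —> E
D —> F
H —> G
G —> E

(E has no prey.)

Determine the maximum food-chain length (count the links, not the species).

5 links

One longest chain: E → F → A → C → H → B.
It has 6 species and 5 links.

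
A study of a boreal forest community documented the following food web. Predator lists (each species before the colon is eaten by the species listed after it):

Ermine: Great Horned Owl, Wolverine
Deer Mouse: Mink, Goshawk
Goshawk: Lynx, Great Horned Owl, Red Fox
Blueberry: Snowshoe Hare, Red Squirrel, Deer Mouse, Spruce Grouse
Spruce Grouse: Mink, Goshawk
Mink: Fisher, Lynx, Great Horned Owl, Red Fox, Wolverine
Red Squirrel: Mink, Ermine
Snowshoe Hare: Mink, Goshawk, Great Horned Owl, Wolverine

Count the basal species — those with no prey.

Basal species (no prey listed): Blueberry.
Count: 1.

1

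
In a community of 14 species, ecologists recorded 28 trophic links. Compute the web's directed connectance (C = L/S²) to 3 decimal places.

C = 0.143

The web has S = 14 species and L = 28 feeding links.
C = L / S² = 28 / 196 = 0.1429 ≈ 0.143.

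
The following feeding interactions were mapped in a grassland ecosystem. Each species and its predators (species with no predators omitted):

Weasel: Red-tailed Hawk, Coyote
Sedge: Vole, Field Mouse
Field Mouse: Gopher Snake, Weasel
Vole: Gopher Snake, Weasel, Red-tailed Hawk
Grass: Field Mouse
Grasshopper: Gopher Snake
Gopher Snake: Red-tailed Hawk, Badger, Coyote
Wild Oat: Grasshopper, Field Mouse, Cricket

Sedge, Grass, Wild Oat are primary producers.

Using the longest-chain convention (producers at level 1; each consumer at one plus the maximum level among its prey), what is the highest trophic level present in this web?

4

Producers (level 1): Sedge, Grass, Wild Oat.
Sedge → Vole → Weasel → Coyote gives Coyote level 4.
No species has a prey at level 4, so no species reaches level 5.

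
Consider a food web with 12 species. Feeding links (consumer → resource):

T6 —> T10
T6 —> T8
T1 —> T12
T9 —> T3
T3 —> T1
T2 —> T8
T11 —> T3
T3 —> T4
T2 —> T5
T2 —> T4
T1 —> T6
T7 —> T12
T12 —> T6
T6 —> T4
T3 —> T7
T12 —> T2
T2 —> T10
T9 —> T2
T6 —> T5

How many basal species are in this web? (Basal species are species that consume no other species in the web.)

4

Basal species (no prey listed): T5, T10, T8, T4.
Count: 4.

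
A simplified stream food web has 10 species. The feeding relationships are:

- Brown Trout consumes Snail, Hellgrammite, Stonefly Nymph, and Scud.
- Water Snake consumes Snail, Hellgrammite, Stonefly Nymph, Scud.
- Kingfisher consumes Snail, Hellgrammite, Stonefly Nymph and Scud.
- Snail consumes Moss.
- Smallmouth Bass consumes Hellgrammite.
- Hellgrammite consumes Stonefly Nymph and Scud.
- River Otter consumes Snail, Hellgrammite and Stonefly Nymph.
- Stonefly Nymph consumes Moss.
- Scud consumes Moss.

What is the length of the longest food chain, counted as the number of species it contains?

One longest chain: Moss → Scud → Hellgrammite → Smallmouth Bass.
It has 4 species and 3 links.

4 species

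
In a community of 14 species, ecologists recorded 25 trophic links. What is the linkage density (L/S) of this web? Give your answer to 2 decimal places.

L/S = 1.79

There are L = 25 links among S = 14 species.
L/S = 25/14 = 1.7857 ≈ 1.79.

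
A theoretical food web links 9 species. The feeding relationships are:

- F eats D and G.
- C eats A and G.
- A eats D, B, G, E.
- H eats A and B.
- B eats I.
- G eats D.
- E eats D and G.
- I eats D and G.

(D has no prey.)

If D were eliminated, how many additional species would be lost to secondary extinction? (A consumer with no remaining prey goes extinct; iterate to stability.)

8

Remove D.
Round 1: G (all prey gone) → extinct.
Round 2: E (all prey gone), I (all prey gone), F (all prey gone) → extinct.
Round 3: B (all prey gone) → extinct.
Round 4: A (all prey gone) → extinct.
Round 5: H (all prey gone), C (all prey gone) → extinct.
No further losses. Total secondary extinctions: 8.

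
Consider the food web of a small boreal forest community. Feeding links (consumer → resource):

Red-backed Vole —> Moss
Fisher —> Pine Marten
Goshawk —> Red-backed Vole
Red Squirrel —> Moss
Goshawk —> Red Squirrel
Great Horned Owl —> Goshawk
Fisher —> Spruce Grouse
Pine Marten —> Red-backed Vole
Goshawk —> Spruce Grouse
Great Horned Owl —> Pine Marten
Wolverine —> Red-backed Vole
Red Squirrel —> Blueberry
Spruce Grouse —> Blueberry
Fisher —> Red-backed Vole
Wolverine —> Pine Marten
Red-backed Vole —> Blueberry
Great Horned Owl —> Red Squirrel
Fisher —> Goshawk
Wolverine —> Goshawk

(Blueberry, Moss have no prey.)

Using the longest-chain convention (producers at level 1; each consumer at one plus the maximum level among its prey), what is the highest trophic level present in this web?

Producers (level 1): Blueberry, Moss.
Blueberry → Red-backed Vole → Pine Marten → Wolverine gives Wolverine level 4.
No species has a prey at level 4, so no species reaches level 5.

4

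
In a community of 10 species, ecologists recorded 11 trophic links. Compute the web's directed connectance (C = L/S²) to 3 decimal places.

The web has S = 10 species and L = 11 feeding links.
C = L / S² = 11 / 100 = 0.1100 ≈ 0.110.

C = 0.110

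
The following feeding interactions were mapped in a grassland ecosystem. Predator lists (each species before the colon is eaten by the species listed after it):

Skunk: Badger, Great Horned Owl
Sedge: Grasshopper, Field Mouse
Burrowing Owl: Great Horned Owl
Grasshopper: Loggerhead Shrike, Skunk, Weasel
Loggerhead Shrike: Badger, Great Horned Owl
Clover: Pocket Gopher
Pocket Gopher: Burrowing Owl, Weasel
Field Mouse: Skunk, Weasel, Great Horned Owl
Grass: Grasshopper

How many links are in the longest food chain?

One longest chain: Grass → Grasshopper → Skunk → Badger.
It has 4 species and 3 links.

3 links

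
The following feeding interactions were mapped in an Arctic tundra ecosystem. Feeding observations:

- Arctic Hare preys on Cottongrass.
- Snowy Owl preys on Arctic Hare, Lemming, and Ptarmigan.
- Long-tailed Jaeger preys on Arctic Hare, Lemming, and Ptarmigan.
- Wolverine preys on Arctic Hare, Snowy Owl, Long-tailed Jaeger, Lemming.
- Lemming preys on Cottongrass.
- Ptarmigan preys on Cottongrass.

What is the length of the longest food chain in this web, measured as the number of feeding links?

3 links

One longest chain: Cottongrass → Lemming → Long-tailed Jaeger → Wolverine.
It has 4 species and 3 links.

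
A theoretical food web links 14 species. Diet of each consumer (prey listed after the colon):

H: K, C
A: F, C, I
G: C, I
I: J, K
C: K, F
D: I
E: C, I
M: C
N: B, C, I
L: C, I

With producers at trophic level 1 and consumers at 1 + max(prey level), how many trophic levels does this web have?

3

Producers (level 1): J, B, K, F.
K → C → N gives N level 3.
No species has a prey at level 3, so no species reaches level 4.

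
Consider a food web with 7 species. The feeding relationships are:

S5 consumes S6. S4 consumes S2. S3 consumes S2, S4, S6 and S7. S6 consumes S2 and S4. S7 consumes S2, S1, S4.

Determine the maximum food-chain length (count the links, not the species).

One longest chain: S2 → S4 → S7 → S3.
It has 4 species and 3 links.

3 links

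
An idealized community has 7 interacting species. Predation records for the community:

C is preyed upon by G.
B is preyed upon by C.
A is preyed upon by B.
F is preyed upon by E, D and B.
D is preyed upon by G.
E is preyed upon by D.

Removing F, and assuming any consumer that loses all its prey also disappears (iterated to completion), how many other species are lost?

2

Remove F.
Round 1: E (all prey gone) → extinct.
Round 2: D (all prey gone) → extinct.
No further losses. Total secondary extinctions: 2.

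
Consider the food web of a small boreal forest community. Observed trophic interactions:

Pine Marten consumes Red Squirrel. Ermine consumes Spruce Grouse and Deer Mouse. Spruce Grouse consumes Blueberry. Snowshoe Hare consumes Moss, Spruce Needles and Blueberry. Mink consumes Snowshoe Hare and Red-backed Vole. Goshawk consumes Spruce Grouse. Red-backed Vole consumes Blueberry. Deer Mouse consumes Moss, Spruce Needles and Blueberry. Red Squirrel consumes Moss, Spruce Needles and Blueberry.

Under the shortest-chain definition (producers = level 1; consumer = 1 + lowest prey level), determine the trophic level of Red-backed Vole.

Blueberry is a producer → level 1.
Red-backed Vole eats Blueberry → level 2.

Trophic level 2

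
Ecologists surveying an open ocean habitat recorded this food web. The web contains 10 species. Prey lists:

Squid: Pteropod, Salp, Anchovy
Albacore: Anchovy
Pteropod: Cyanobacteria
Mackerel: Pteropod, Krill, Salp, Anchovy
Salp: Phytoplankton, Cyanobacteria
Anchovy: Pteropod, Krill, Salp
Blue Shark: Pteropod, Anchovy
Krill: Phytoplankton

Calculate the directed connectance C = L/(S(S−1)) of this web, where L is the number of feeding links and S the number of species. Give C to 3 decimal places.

C = 0.189

The web has S = 10 species and L = 17 feeding links.
C = L / (S(S−1)) = 17 / 90 = 0.1889 ≈ 0.189.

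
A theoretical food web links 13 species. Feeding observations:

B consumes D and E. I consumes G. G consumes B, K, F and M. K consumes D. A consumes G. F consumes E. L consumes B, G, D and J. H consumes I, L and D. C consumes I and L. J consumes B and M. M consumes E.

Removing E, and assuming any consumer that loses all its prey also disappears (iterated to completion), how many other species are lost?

2

Remove E.
Round 1: F (all prey gone), M (all prey gone) → extinct.
No further losses. Total secondary extinctions: 2.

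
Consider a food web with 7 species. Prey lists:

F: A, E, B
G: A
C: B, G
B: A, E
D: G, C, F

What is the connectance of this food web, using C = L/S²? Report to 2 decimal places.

C = 0.22

The web has S = 7 species and L = 11 feeding links.
C = L / S² = 11 / 49 = 0.2245 ≈ 0.22.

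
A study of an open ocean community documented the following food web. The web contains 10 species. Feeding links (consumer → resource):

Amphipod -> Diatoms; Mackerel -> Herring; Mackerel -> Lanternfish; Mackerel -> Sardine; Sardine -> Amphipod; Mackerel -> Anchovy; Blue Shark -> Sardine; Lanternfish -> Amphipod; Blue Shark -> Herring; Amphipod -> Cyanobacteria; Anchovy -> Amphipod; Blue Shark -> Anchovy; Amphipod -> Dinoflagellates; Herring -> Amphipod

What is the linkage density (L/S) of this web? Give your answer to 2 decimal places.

There are L = 14 links among S = 10 species.
L/S = 14/10 = 1.4000 ≈ 1.40.

L/S = 1.40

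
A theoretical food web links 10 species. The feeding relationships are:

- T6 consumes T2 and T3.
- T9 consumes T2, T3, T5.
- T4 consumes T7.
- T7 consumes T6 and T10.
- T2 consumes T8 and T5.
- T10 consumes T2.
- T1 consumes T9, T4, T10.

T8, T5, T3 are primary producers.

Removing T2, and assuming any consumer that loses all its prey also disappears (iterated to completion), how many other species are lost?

Remove T2.
Round 1: T10 (all prey gone) → extinct.
No further losses. Total secondary extinctions: 1.

1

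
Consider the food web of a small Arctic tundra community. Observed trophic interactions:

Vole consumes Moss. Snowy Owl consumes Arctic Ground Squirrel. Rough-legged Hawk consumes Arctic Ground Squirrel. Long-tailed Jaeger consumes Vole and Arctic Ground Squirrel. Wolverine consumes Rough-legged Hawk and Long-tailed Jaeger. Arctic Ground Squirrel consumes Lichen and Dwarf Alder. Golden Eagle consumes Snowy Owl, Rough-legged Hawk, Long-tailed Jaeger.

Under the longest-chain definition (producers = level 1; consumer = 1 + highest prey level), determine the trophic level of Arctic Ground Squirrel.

Lichen is a producer → level 1.
Arctic Ground Squirrel eats Lichen (level 1); other prey at levels: Dwarf Alder 1 → level 2.

Trophic level 2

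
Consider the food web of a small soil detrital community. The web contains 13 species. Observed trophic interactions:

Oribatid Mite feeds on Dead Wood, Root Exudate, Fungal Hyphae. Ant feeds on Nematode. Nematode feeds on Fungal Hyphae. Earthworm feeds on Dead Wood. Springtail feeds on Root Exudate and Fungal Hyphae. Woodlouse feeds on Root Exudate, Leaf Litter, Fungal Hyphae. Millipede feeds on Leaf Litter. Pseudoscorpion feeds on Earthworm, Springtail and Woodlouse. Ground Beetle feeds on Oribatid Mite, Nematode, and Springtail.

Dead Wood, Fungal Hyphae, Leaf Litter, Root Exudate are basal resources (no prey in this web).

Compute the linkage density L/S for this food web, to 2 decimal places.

There are L = 18 links among S = 13 species.
L/S = 18/13 = 1.3846 ≈ 1.38.

L/S = 1.38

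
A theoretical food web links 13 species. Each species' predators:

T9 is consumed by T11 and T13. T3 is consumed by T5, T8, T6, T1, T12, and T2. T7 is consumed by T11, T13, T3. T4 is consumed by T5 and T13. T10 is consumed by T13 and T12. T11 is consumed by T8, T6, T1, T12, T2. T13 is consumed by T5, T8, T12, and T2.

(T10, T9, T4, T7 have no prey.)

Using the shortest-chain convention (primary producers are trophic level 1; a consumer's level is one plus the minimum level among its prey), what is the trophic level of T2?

Trophic level 3

T10 is a producer → level 1.
T13 eats T10 → level 2.
T2 eats T13 → level 3.
No prey of T2 is below level 2, so 3 is the minimum.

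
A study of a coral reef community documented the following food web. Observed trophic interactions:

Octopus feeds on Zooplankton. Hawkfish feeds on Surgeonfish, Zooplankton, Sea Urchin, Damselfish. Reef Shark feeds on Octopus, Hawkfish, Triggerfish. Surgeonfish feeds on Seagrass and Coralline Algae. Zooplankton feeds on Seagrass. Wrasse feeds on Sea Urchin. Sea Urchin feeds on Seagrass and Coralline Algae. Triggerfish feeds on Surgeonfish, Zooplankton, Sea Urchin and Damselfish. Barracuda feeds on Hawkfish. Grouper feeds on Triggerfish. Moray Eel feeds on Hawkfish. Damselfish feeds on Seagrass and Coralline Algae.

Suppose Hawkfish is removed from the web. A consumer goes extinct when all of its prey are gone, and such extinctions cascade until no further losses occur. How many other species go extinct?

Remove Hawkfish.
Round 1: Barracuda (all prey gone), Moray Eel (all prey gone) → extinct.
No further losses. Total secondary extinctions: 2.

2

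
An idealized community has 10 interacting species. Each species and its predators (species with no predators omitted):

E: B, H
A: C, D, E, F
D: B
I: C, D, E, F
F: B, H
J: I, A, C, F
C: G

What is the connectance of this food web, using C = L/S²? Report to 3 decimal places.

C = 0.180

The web has S = 10 species and L = 18 feeding links.
C = L / S² = 18 / 100 = 0.1800 ≈ 0.180.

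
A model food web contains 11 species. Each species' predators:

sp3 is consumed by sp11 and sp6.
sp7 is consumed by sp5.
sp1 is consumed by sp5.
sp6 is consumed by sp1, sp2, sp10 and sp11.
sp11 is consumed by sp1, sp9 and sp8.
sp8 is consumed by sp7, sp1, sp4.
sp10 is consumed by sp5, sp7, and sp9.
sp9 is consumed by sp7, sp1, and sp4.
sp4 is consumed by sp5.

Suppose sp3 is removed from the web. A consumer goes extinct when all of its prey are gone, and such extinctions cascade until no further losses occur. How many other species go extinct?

Remove sp3.
Round 1: sp6 (all prey gone) → extinct.
Round 2: sp2 (all prey gone), sp11 (all prey gone), sp10 (all prey gone) → extinct.
Round 3: sp8 (all prey gone), sp9 (all prey gone) → extinct.
Round 4: sp4 (all prey gone), sp1 (all prey gone), sp7 (all prey gone) → extinct.
Round 5: sp5 (all prey gone) → extinct.
No further losses. Total secondary extinctions: 10.

10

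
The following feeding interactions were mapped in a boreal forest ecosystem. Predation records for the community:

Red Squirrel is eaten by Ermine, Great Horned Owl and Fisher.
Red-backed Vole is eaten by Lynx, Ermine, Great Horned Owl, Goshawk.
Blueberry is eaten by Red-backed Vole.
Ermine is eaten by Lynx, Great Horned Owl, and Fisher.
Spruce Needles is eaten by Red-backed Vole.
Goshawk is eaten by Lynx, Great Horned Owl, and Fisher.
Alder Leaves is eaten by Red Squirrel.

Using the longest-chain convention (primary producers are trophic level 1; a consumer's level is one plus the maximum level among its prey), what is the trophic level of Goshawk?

Trophic level 3

Blueberry is a producer → level 1.
Red-backed Vole eats Blueberry (level 1); other prey at levels: Spruce Needles 1 → level 2.
Goshawk eats Red-backed Vole → level 3.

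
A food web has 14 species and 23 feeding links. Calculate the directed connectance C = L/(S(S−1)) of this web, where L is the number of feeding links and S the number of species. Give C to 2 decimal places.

The web has S = 14 species and L = 23 feeding links.
C = L / (S(S−1)) = 23 / 182 = 0.1264 ≈ 0.13.

C = 0.13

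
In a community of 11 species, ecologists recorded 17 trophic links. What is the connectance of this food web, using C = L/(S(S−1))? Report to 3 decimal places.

The web has S = 11 species and L = 17 feeding links.
C = L / (S(S−1)) = 17 / 110 = 0.1545 ≈ 0.155.

C = 0.155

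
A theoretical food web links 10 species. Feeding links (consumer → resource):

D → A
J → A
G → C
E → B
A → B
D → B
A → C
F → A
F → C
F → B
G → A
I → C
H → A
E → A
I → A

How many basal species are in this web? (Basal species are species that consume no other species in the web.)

2

Basal species (no prey listed): C, B.
Count: 2.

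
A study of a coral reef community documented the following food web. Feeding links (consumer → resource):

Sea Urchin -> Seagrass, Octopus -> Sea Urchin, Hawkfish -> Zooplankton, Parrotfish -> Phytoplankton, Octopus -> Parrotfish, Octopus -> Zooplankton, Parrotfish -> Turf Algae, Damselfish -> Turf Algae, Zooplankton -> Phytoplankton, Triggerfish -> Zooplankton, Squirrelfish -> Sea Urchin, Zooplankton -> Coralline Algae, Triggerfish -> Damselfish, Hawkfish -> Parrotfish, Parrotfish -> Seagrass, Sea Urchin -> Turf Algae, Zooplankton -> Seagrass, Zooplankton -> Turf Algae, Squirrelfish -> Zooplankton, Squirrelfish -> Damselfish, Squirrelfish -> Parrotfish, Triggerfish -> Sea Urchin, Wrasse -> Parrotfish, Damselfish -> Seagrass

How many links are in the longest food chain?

2 links

One longest chain: Phytoplankton → Zooplankton → Octopus.
It has 3 species and 2 links.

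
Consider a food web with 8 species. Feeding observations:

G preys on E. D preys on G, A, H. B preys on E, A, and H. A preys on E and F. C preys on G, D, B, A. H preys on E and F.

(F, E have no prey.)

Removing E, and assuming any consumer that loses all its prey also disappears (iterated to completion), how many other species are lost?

1

Remove E.
Round 1: G (all prey gone) → extinct.
No further losses. Total secondary extinctions: 1.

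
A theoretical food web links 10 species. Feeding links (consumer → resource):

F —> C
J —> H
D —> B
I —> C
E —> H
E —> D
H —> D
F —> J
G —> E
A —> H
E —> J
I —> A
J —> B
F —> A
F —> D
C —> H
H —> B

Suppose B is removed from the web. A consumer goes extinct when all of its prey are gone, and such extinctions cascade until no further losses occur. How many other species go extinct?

Remove B.
Round 1: D (all prey gone) → extinct.
Round 2: H (all prey gone) → extinct.
Round 3: J (all prey gone), C (all prey gone), A (all prey gone) → extinct.
Round 4: I (all prey gone), F (all prey gone), E (all prey gone) → extinct.
Round 5: G (all prey gone) → extinct.
No further losses. Total secondary extinctions: 9.

9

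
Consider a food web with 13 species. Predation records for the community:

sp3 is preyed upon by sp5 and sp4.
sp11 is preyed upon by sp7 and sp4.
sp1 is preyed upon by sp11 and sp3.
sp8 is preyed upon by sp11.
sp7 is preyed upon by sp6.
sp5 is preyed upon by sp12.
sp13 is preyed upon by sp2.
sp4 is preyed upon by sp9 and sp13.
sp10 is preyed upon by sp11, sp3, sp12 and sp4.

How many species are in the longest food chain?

One longest chain: sp1 → sp11 → sp4 → sp13 → sp2.
It has 5 species and 4 links.

5 species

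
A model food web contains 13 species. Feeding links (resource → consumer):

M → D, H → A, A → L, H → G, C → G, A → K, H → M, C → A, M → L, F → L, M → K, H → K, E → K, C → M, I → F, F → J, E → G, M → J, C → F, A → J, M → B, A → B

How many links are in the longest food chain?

2 links

One longest chain: H → M → K.
It has 3 species and 2 links.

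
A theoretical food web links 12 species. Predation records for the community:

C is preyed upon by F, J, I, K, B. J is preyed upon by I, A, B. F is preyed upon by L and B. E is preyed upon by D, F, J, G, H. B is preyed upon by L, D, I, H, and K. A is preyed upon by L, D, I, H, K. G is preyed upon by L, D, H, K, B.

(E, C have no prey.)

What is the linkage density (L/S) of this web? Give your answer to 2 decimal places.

There are L = 30 links among S = 12 species.
L/S = 30/12 = 2.5000 ≈ 2.50.

L/S = 2.50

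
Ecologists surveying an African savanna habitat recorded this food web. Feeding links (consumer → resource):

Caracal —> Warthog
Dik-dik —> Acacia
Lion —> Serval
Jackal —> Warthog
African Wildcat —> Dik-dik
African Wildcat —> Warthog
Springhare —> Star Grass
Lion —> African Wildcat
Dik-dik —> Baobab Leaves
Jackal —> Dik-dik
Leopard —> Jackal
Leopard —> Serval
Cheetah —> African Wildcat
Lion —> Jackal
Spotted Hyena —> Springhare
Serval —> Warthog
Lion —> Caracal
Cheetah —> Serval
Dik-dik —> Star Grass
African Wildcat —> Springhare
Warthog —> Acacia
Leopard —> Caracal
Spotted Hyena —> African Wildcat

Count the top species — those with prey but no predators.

Top species (has prey, but nothing eats it): Cheetah, Leopard, Lion, Spotted Hyena.
Count: 4.

4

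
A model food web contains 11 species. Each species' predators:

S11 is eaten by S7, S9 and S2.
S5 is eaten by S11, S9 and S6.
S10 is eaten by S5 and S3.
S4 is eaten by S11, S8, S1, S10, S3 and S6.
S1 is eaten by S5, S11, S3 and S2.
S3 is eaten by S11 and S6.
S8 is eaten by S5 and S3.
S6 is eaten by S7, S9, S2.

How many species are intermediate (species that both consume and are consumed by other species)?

Intermediate species (has both prey and predators): S1, S10, S8, S3, S5, S6, S11.
Count: 7.

7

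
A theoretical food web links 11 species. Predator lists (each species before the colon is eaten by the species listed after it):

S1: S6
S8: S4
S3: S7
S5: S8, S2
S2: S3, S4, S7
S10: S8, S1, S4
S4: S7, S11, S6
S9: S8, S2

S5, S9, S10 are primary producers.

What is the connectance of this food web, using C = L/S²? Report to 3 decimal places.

C = 0.132

The web has S = 11 species and L = 16 feeding links.
C = L / S² = 16 / 121 = 0.1322 ≈ 0.132.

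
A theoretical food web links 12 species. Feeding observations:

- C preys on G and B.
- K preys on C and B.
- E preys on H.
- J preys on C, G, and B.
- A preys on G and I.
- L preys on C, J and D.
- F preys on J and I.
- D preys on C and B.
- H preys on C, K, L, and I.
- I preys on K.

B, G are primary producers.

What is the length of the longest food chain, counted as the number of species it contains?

One longest chain: B → C → J → L → H → E.
It has 6 species and 5 links.

6 species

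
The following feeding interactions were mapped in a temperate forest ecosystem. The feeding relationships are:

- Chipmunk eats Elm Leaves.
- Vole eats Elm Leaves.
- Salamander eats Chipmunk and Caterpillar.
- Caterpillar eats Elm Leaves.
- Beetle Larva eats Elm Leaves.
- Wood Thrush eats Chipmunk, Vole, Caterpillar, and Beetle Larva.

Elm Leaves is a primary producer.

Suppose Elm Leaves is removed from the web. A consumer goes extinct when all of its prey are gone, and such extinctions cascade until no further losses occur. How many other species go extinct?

6

Remove Elm Leaves.
Round 1: Beetle Larva (all prey gone), Vole (all prey gone), Chipmunk (all prey gone), Caterpillar (all prey gone) → extinct.
Round 2: Wood Thrush (all prey gone), Salamander (all prey gone) → extinct.
No further losses. Total secondary extinctions: 6.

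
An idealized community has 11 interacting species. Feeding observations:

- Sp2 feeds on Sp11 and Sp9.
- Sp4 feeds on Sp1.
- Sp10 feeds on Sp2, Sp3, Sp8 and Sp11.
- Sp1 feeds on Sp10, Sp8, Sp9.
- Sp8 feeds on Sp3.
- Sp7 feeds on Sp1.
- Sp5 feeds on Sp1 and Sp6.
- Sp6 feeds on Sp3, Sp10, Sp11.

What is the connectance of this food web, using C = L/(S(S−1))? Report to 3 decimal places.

The web has S = 11 species and L = 17 feeding links.
C = L / (S(S−1)) = 17 / 110 = 0.1545 ≈ 0.155.

C = 0.155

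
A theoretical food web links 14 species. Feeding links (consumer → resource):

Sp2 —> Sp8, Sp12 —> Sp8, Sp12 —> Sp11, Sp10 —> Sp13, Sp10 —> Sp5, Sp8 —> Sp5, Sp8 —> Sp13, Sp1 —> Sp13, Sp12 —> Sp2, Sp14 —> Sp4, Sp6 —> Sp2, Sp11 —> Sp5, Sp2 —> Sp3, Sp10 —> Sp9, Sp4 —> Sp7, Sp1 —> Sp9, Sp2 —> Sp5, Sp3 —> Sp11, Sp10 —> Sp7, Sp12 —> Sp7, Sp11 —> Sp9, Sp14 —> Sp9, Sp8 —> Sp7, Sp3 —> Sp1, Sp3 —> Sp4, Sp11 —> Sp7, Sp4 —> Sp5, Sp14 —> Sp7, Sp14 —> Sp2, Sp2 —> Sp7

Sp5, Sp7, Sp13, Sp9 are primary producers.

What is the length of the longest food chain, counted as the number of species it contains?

One longest chain: Sp5 → Sp11 → Sp3 → Sp2 → Sp12.
It has 5 species and 4 links.

5 species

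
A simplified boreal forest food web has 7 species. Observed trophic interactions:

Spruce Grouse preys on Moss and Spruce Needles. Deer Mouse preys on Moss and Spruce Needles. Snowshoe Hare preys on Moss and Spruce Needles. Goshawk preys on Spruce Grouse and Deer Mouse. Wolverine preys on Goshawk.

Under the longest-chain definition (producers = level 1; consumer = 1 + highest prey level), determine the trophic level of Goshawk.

Trophic level 3

Moss is a producer → level 1.
Spruce Grouse eats Moss (level 1); other prey at levels: Spruce Needles 1 → level 2.
Goshawk eats Spruce Grouse (level 2); other prey at levels: Deer Mouse 2 → level 3.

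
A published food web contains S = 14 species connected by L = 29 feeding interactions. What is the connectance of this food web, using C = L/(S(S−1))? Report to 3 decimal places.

The web has S = 14 species and L = 29 feeding links.
C = L / (S(S−1)) = 29 / 182 = 0.1593 ≈ 0.159.

C = 0.159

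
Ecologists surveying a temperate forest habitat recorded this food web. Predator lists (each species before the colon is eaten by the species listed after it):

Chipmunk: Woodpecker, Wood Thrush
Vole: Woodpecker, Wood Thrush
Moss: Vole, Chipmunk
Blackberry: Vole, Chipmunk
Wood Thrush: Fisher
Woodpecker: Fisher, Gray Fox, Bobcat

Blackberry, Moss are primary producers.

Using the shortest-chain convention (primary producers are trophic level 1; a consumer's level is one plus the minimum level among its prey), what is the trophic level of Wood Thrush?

Blackberry is a producer → level 1.
Vole eats Blackberry → level 2.
Wood Thrush eats Vole → level 3.
No prey of Wood Thrush is below level 2, so 3 is the minimum.

Trophic level 3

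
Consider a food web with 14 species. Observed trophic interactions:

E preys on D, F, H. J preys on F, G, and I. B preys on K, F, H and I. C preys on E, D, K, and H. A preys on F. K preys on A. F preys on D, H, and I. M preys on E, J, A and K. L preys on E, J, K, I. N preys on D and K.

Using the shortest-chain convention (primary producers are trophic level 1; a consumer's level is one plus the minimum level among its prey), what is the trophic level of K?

D is a producer → level 1.
F eats D → level 2.
A eats F → level 3.
K eats A → level 4.
No prey of K is below level 3, so 4 is the minimum.

Trophic level 4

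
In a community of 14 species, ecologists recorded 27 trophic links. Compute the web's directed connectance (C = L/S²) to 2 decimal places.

The web has S = 14 species and L = 27 feeding links.
C = L / S² = 27 / 196 = 0.1378 ≈ 0.14.

C = 0.14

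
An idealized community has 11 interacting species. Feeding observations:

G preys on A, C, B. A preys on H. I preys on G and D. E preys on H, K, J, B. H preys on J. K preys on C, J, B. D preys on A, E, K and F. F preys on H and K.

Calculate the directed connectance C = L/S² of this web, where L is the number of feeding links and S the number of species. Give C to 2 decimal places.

C = 0.17

The web has S = 11 species and L = 20 feeding links.
C = L / S² = 20 / 121 = 0.1653 ≈ 0.17.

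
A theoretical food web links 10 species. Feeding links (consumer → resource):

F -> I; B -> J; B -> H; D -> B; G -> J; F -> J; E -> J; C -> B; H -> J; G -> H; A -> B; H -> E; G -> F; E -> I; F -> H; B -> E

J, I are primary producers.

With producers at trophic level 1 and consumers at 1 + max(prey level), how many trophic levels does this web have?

Producers (level 1): J, I.
J → E → H → B → C gives C level 5.
No species has a prey at level 5, so no species reaches level 6.

5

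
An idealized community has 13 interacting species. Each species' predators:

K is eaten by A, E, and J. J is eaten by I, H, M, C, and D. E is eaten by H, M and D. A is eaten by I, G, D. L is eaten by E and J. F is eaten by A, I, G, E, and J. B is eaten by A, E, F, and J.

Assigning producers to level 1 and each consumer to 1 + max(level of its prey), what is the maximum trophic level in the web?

Producers (level 1): B, L, K.
B → F → A → G gives G level 4.
No species has a prey at level 4, so no species reaches level 5.

4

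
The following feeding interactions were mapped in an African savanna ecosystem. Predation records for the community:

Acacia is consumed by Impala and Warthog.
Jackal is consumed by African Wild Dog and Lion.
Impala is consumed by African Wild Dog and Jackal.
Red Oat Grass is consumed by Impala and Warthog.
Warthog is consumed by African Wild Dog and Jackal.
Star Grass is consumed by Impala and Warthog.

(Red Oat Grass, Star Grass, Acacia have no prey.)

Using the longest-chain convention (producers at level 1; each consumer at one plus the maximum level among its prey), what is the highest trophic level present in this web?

Producers (level 1): Red Oat Grass, Star Grass, Acacia.
Red Oat Grass → Warthog → Jackal → African Wild Dog gives African Wild Dog level 4.
No species has a prey at level 4, so no species reaches level 5.

4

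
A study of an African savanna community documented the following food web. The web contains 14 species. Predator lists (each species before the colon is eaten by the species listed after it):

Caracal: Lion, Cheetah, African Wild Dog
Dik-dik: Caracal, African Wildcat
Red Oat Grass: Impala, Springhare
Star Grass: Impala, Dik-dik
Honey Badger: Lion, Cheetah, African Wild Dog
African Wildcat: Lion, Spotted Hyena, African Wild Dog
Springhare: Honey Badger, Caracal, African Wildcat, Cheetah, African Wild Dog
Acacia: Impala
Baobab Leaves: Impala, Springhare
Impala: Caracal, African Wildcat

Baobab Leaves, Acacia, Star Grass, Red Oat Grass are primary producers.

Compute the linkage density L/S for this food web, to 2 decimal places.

L/S = 1.79

There are L = 25 links among S = 14 species.
L/S = 25/14 = 1.7857 ≈ 1.79.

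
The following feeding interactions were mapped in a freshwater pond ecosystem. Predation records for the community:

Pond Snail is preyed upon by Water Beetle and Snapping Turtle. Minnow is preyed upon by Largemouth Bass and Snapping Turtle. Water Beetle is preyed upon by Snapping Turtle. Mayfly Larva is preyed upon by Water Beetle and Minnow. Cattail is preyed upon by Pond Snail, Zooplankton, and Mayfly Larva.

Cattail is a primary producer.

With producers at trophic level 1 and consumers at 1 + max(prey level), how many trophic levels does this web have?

Producers (level 1): Cattail.
Cattail → Mayfly Larva → Minnow → Largemouth Bass gives Largemouth Bass level 4.
No species has a prey at level 4, so no species reaches level 5.

4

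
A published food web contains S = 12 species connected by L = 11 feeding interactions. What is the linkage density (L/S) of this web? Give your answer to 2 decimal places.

L/S = 0.92

There are L = 11 links among S = 12 species.
L/S = 11/12 = 0.9167 ≈ 0.92.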